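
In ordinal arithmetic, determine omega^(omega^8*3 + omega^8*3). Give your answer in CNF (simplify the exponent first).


omega^(omega^8*3 + omega^8*3):
Both terms of the exponent have the same exponent 8, so they merge: omega^8*3 + omega^8*3 = omega^8*(3+3) = omega^8*6.
omega raised to a CNF ordinal is a single CNF term: Result = omega^(omega^8*6)

omega^(omega^8*6)


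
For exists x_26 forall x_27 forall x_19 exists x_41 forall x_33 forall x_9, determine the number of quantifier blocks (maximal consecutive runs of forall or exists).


Alternations = 3.
Blocks = alternations + 1 = 4

4


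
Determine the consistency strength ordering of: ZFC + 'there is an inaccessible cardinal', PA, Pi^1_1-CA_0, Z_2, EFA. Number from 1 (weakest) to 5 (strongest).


Ordering by consistency strength:
1. EFA
2. PA
3. Pi^1_1-CA_0
4. Z_2
5. ZFC + 'there is an inaccessible cardinal'


ZFC + 'there is an inaccessible cardinal'=5, PA=2, Pi^1_1-CA_0=3, Z_2=4, EFA=1


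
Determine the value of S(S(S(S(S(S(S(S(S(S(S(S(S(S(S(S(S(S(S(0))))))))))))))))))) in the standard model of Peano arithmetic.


Counting successors applied to 0:
19 applications of S to 0 = 19

19


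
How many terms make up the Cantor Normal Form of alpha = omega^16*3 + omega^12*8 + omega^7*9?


CNF: omega^16*3 + omega^12*8 + omega^7*9
Count the summands separated by '+':
  term 1: omega^16*3
  term 2: omega^12*8
  term 3: omega^7*9
Total terms = 3

3


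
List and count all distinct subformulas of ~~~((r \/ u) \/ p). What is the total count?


Formula: ~~~((r \/ u) \/ p)
Subformulas found:
  1. u
  2. r
  3. p
  4. (r \/ u)
  5. ((r \/ u) \/ p)
  6. ~((r \/ u) \/ p)
  7. ~~((r \/ u) \/ p)
  8. ~~~((r \/ u) \/ p)
Total distinct subformulas = 8

8


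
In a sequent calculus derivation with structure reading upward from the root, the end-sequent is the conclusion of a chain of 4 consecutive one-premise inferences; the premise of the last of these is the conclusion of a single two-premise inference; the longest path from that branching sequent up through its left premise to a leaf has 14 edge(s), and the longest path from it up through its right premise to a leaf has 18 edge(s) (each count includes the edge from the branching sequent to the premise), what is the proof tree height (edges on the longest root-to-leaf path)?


Longest path through the left premise: 14 edges (measured from the branching sequent)
Longest path through the right premise: 18 edges
Height of the subtree rooted at the branching sequent: max(14, 18) = 18
The branching sequent sits 4 edges above the root (the chain of one-premise inferences), so height = 18 + 4 = 22

22


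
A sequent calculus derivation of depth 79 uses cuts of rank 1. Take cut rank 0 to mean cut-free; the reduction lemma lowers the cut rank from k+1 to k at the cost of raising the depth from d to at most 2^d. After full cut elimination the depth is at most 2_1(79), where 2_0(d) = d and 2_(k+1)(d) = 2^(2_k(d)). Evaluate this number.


Each rank reduction sends depth d to at most 2^d; cut rank r needs r reductions.
2_0(79) = 79
2_1(79) = 2^79 = 604462909807314587353088
Cut-free depth bound = 604462909807314587353088

604462909807314587353088


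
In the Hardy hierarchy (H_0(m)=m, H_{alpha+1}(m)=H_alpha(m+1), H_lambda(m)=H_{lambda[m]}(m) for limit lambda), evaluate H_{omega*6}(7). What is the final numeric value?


H_{omega*6}(7):
For the Hardy hierarchy, H_{omega*k}(n) = 2^k * n.
2^6 = 64.
64 * 7 = 448

448


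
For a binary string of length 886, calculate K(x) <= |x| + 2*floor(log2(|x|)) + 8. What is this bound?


floor(log2(886)) = 9
2 * 9 = 18
K(x) <= 886 + 18 + 8 = 912

912


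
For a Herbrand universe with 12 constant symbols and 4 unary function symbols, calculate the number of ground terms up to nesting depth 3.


Herbrand terms by depth:
Depth 0: 12 constants
Depth 1: 48 new terms (running total: 60)
Depth 2: 192 new terms (running total: 252)
Depth 3: 768 new terms (running total: 1020)
Total distinct ground terms = 1020

1020


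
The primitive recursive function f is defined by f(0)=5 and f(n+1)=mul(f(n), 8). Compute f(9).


f(0) = 5
f(1) = mul(f(0), 8) = mul(5, 8) = 40
f(2) = mul(f(1), 8) = mul(40, 8) = 320
f(3) = mul(f(2), 8) = mul(320, 8) = 2560
f(4) = mul(f(3), 8) = mul(2560, 8) = 20480
f(5) = mul(f(4), 8) = mul(20480, 8) = 163840
f(6) = mul(f(5), 8) = mul(163840, 8) = 1310720
f(7) = mul(f(6), 8) = mul(1310720, 8) = 10485760
f(8) = mul(f(7), 8) = mul(10485760, 8) = 83886080
f(9) = mul(f(8), 8) = mul(83886080, 8) = 671088640


671088640


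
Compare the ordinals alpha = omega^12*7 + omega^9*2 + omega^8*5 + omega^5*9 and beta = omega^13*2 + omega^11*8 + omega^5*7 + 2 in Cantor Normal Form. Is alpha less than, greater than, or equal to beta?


Compare term by term from highest exponent:
alpha = omega^12*7 + omega^9*2 + omega^8*5 + omega^5*9
beta = omega^13*2 + omega^11*8 + omega^5*7 + 2
Term 1: alpha has omega^12*7, beta has omega^13*2
Term 2: alpha has omega^9*2, beta has omega^11*8
Term 3: alpha has omega^8*5, beta has omega^5*7
Term 4: alpha has omega^5*9, beta has omega^0*2
Result: alpha < beta

alpha < beta


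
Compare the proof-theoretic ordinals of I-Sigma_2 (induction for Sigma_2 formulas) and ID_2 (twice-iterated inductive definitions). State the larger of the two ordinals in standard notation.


Proof-theoretic ordinal of I-Sigma_2 (induction for Sigma_2 formulas): omega^(omega^omega)
Proof-theoretic ordinal of ID_2 (twice-iterated inductive definitions): psi_0(epsilon_{Omega_2+1})
Comparing: omega^(omega^omega) < psi_0(epsilon_{Omega_2+1}).
The larger ordinal is psi_0(epsilon_{Omega_2+1}) (from ID_2 (twice-iterated inductive definitions)).

psi_0(epsilon_{Omega_2+1})


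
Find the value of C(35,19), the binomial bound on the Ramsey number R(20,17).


R(20,17) <= C(20+17-2, 20-1) = C(35, 19)
C(35, 19) = 35! / (19! * 16!)
= 4059928950

4059928950


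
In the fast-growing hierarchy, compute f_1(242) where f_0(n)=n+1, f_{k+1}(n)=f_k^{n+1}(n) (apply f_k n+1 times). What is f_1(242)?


f_1(242) = f_0^243(242)
f_0 adds 1 each time, applied 243 times.
f_1(242) = 242 + 243 = 485

485


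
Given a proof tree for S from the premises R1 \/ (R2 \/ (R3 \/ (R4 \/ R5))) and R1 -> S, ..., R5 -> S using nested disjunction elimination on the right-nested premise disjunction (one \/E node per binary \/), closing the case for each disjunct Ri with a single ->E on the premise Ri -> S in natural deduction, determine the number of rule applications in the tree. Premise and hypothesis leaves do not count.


The premise R1 \/ (R2 \/ (R3 \/ (R4 \/ R5))) contains 5 disjuncts, hence 4 binary \/ connectives.
- Each binary \/ is eliminated once: 4 \/E nodes.
- Each of the 5 cases Ri derives S by one ->E with Ri -> S: 5 ->E nodes.
Total = 4 + 5 = 9

9


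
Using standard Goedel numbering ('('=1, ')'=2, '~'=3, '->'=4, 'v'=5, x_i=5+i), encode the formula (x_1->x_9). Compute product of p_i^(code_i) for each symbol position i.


Formula: (x_1->x_9)
Symbol codes: [1, 6, 4, 14, 2]
Primes: [2, 3, 5, 7, 11]
p_1^1 = 2^1 = 2
p_2^6 = 3^6 = 729
p_3^4 = 5^4 = 625
p_4^14 = 7^14 = 678223072849
p_5^2 = 11^2 = 121
Product = 74781723791171801250

74781723791171801250


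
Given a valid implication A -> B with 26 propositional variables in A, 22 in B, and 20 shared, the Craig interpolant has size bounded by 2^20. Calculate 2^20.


Shared atoms = 20
Craig interpolant size bound = 2^20
= 1048576

1048576


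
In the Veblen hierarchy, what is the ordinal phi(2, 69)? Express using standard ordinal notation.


phi(2, 69):
phi(2, beta) = zeta_beta (the beta-th zeta number, fixed point of epsilon).
phi(2, 69) = zeta_69

zeta_69


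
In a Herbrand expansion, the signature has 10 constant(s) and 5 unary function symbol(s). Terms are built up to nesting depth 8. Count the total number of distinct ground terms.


Herbrand terms by depth:
Depth 0: 10 constants
Depth 1: 50 new terms (running total: 60)
Depth 2: 250 new terms (running total: 310)
Depth 3: 1250 new terms (running total: 1560)
Depth 4: 6250 new terms (running total: 7810)
Depth 5: 31250 new terms (running total: 39060)
Depth 6: 156250 new terms (running total: 195310)
Depth 7: 781250 new terms (running total: 976560)
Depth 8: 3906250 new terms (running total: 4882810)
Total distinct ground terms = 4882810

4882810


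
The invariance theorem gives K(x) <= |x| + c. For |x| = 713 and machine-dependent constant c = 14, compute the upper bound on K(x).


K(x) <= |x| + c = 713 + 14 = 727

727


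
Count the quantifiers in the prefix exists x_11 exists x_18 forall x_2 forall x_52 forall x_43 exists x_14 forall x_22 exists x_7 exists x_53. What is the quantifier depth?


Quantifier prefix has 9 quantifier symbols.
Quantifier depth = 9

9


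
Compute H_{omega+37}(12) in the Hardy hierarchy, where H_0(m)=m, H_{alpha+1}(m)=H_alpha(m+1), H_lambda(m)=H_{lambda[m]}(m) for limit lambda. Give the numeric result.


H_{omega+37}(12):
Unwind the 37 successor steps: H_{omega+37}(12) = H_omega(12+37) = H_omega(49).
H_omega(m) = H_m(m) = m + m = 2m.
Result = 2 * 49 = 98

98


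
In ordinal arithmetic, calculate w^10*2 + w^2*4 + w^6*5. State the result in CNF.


Ordinal addition (w^10*2 + w^2*4) + w^6*5:
alpha's leading term has exponent 10 > beta's exponent 6, so it survives.
alpha's tail term has exponent 2 < beta's exponent 6, so it is absorbed by beta.
In ordinal addition, any term followed by a strictly larger-exponent term is absorbed.
Result = w^10*2 + w^6*5

w^10*2 + w^6*5


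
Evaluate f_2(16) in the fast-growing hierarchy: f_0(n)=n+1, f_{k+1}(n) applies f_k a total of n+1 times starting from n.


f_2(16) = f_1^17(16)
f_1(m) = 2m + 1.
Iterating: f_1^k(n) = 2^k*(n+1) - 1.
f_2(16) = 2^17*(16+1) - 1 = 131072*17 - 1 = 2228223

2228223


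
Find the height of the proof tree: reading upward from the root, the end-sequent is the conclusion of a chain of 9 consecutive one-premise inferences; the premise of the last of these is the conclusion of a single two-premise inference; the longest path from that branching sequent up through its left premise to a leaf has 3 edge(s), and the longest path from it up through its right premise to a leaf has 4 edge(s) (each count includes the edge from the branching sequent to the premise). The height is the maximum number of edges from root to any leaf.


Longest path through the left premise: 3 edges (measured from the branching sequent)
Longest path through the right premise: 4 edges
Height of the subtree rooted at the branching sequent: max(3, 4) = 4
The branching sequent sits 9 edges above the root (the chain of one-premise inferences), so height = 4 + 9 = 13

13


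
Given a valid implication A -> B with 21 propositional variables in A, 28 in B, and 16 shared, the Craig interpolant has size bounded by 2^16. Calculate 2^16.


Shared atoms = 16
Craig interpolant size bound = 2^16
= 65536

65536


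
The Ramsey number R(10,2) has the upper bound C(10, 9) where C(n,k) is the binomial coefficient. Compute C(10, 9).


R(10,2) <= C(10+2-2, 10-1) = C(10, 9)
C(10, 9) = 10! / (9! * 1!)
= 10

10


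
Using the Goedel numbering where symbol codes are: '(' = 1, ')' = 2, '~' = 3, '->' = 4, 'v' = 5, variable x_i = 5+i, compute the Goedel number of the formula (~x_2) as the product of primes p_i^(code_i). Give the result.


Formula: (~x_2)
Symbol codes: [1, 3, 7, 2]
Primes: [2, 3, 5, 7]
p_1^1 = 2^1 = 2
p_2^3 = 3^3 = 27
p_3^7 = 5^7 = 78125
p_4^2 = 7^2 = 49
Product = 206718750

206718750


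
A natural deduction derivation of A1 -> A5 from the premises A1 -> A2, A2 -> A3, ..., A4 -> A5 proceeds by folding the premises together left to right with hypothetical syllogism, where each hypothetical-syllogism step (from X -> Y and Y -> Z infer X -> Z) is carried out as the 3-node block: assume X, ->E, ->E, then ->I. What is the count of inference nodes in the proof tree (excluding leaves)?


There are 4 premises in the chain. The first HS step combines premises 1 and 2; each further premise needs one more HS step.
So 4 premises require 4 - 1 = 3 hypothetical-syllogism steps.
Each HS step uses 3 inference nodes (->E, ->E, ->I).
3 * 3 = 9 total inference nodes.

9


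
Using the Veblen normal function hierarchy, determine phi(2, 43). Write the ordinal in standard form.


phi(2, 43):
phi(2, beta) = zeta_beta (the beta-th zeta number, fixed point of epsilon).
phi(2, 43) = zeta_43

zeta_43


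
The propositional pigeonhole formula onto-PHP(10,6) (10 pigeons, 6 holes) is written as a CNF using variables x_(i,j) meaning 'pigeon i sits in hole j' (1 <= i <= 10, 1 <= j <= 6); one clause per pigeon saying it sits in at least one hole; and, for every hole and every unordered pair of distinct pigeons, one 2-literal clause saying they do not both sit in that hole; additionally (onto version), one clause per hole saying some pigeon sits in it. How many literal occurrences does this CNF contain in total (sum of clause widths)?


onto-PHP(10,6): 10 pigeons, 6 holes, 10*6 = 60 variables.
- pigeon clauses: one per pigeon -> 10 clauses of width 6 -> 60 literals
- hole clauses: 6 holes * C(10,2) = 6 * 45 -> 270 clauses of width 2 -> 540 literals
- onto clauses: one per hole -> 6 clauses of width 10 -> 60 literals
Total literal occurrences = 60 + 540 + 60 = 660

660


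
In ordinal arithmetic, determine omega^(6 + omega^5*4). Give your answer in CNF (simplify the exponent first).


omega^(6 + omega^5*4):
In ordinal addition a term is absorbed by a following term of strictly larger exponent: 0 < 5, so 6 + omega^5*4 = omega^5*4.
omega raised to a CNF ordinal is a single CNF term: Result = omega^(omega^5*4)

omega^(omega^5*4)


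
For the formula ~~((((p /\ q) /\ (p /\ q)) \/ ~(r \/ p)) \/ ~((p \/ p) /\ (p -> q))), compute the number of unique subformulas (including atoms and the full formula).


Formula: ~~((((p /\ q) /\ (p /\ q)) \/ ~(r \/ p)) \/ ~((p \/ p) /\ (p -> q)))
Subformulas found:
  1. q
  2. r
  3. p
  4. (p \/ p)
  5. (p /\ q)
  6. (p -> q)
  7. (r \/ p)
  8. ~(r \/ p)
  9. ((p \/ p) /\ (p -> q))
  10. ((p /\ q) /\ (p /\ q))
  11. ~((p \/ p) /\ (p -> q))
  12. (((p /\ q) /\ (p /\ q)) \/ ~(r \/ p))
  13. ((((p /\ q) /\ (p /\ q)) \/ ~(r \/ p)) \/ ~((p \/ p) /\ (p -> q)))
  14. ~((((p /\ q) /\ (p /\ q)) \/ ~(r \/ p)) \/ ~((p \/ p) /\ (p -> q)))
  15. ~~((((p /\ q) /\ (p /\ q)) \/ ~(r \/ p)) \/ ~((p \/ p) /\ (p -> q)))
Total distinct subformulas = 15

15


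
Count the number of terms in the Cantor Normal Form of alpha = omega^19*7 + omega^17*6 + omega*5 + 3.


CNF: omega^19*7 + omega^17*6 + omega*5 + 3
Count the summands separated by '+':
  term 1: omega^19*7
  term 2: omega^17*6
  term 3: omega*5
  term 4: 3
Total terms = 4

4


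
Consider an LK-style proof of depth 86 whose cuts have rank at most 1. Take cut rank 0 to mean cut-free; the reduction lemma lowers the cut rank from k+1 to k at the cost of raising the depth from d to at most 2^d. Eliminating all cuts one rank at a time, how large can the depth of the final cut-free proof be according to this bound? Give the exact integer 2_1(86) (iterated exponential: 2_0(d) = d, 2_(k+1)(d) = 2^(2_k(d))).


Each rank reduction sends depth d to at most 2^d; cut rank r needs r reductions.
2_0(86) = 86
2_1(86) = 2^86 = 77371252455336267181195264
Cut-free depth bound = 77371252455336267181195264

77371252455336267181195264


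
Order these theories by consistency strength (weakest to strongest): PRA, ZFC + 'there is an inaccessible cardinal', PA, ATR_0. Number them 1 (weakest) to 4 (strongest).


Ordering by consistency strength:
1. PRA
2. PA
3. ATR_0
4. ZFC + 'there is an inaccessible cardinal'


PRA=1, ZFC + 'there is an inaccessible cardinal'=4, PA=2, ATR_0=3


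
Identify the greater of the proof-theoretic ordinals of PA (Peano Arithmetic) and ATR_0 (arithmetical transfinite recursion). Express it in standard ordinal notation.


Proof-theoretic ordinal of PA (Peano Arithmetic): epsilon_0
Proof-theoretic ordinal of ATR_0 (arithmetical transfinite recursion): Gamma_0
Comparing: epsilon_0 < Gamma_0.
The larger ordinal is Gamma_0 (from ATR_0 (arithmetical transfinite recursion)).

Gamma_0


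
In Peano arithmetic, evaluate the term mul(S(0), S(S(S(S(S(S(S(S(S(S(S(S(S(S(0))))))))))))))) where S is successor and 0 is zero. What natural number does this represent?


mul(S^1(0), S^14(0)):
S^1(0) = 1
S^14(0) = 14
1 * 14 = 14

14


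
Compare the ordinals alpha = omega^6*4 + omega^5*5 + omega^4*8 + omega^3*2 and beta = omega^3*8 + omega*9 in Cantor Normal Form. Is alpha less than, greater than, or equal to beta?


Compare term by term from highest exponent:
alpha = omega^6*4 + omega^5*5 + omega^4*8 + omega^3*2
beta = omega^3*8 + omega*9
Term 1: alpha has omega^6*4, beta has omega^3*8
Term 2: alpha has omega^5*5, beta has omega^1*9
Term 3: alpha has omega^4*8, beta has omega^0*0
Term 4: alpha has omega^3*2, beta has omega^0*0
Result: alpha > beta

alpha > beta


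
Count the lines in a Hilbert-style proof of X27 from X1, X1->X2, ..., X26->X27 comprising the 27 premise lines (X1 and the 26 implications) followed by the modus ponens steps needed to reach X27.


We have 27 premise lines: X1 and 26 implications.
Each implication is detached once by MP, giving 26 MP lines.
27 premise lines + 26 MP lines = 53 total lines.

53


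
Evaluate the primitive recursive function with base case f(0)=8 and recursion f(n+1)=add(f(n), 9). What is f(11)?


f(0) = 8
f(1) = add(f(0), 9) = add(8, 9) = 17
f(2) = add(f(1), 9) = add(17, 9) = 26
f(3) = add(f(2), 9) = add(26, 9) = 35
f(4) = add(f(3), 9) = add(35, 9) = 44
f(5) = add(f(4), 9) = add(44, 9) = 53
f(6) = add(f(5), 9) = add(53, 9) = 62
f(7) = add(f(6), 9) = add(62, 9) = 71
f(8) = add(f(7), 9) = add(71, 9) = 80
f(9) = add(f(8), 9) = add(80, 9) = 89
f(10) = add(f(9), 9) = add(89, 9) = 98
f(11) = add(f(10), 9) = add(98, 9) = 107


107


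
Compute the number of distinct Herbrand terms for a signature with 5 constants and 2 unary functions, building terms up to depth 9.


Herbrand terms by depth:
Depth 0: 5 constants
Depth 1: 10 new terms (running total: 15)
Depth 2: 20 new terms (running total: 35)
Depth 3: 40 new terms (running total: 75)
Depth 4: 80 new terms (running total: 155)
Depth 5: 160 new terms (running total: 315)
Depth 6: 320 new terms (running total: 635)
Depth 7: 640 new terms (running total: 1275)
Depth 8: 1280 new terms (running total: 2555)
Depth 9: 2560 new terms (running total: 5115)
Total distinct ground terms = 5115

5115


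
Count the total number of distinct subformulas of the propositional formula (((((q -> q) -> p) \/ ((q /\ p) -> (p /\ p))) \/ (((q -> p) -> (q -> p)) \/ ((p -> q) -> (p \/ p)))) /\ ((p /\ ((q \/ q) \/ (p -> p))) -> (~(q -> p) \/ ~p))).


Formula: (((((q -> q) -> p) \/ ((q /\ p) -> (p /\ p))) \/ (((q -> p) -> (q -> p)) \/ ((p -> q) -> (p \/ p)))) /\ ((p /\ ((q \/ q) \/ (p -> p))) -> (~(q -> p) \/ ~p)))
Subformulas found:
  1. q
  2. p
  3. ~p
  4. (p \/ p)
  5. (q /\ p)
  6. (q -> p)
  7. (q -> q)
  8. (p -> p)
  9. (p /\ p)
  10. (p -> q)
  11. (q \/ q)
  12. ~(q -> p)
  13. ((q -> q) -> p)
  14. (~(q -> p) \/ ~p)
  15. ((q -> p) -> (q -> p))
  16. ((q \/ q) \/ (p -> p))
  17. ((q /\ p) -> (p /\ p))
  18. ((p -> q) -> (p \/ p))
  19. (p /\ ((q \/ q) \/ (p -> p)))
  20. (((q -> q) -> p) \/ ((q /\ p) -> (p /\ p)))
  21. (((q -> p) -> (q -> p)) \/ ((p -> q) -> (p \/ p)))
  22. ((p /\ ((q \/ q) \/ (p -> p))) -> (~(q -> p) \/ ~p))
  23. ((((q -> q) -> p) \/ ((q /\ p) -> (p /\ p))) \/ (((q -> p) -> (q -> p)) \/ ((p -> q) -> (p \/ p))))
  24. (((((q -> q) -> p) \/ ((q /\ p) -> (p /\ p))) \/ (((q -> p) -> (q -> p)) \/ ((p -> q) -> (p \/ p)))) /\ ((p /\ ((q \/ q) \/ (p -> p))) -> (~(q -> p) \/ ~p)))
Total distinct subformulas = 24

24


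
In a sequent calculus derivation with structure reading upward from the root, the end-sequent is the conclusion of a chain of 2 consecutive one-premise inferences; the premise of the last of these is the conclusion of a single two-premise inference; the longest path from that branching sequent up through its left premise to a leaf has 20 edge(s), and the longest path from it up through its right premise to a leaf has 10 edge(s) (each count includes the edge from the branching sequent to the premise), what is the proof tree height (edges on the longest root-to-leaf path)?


Longest path through the left premise: 20 edges (measured from the branching sequent)
Longest path through the right premise: 10 edges
Height of the subtree rooted at the branching sequent: max(20, 10) = 20
The branching sequent sits 2 edges above the root (the chain of one-premise inferences), so height = 20 + 2 = 22

22


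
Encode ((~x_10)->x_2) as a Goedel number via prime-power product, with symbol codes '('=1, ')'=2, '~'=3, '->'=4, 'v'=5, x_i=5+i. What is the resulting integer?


Formula: ((~x_10)->x_2)
Symbol codes: [1, 1, 3, 15, 2, 4, 7, 2]
Primes: [2, 3, 5, 7, 11, 13, 17, 19]
p_1^1 = 2^1 = 2
p_2^1 = 3^1 = 3
p_3^3 = 5^3 = 125
p_4^15 = 7^15 = 4747561509943
p_5^2 = 11^2 = 121
p_6^4 = 13^4 = 28561
p_7^7 = 17^7 = 410338673
p_8^2 = 19^2 = 361
Product = 1822805350505939151368691073649250

1822805350505939151368691073649250


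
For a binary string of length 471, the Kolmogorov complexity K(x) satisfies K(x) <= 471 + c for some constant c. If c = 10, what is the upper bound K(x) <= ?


K(x) <= |x| + c = 471 + 10 = 481

481


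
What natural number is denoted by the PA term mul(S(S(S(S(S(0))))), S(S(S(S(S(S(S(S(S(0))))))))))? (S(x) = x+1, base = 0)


mul(S^5(0), S^9(0)):
S^5(0) = 5
S^9(0) = 9
5 * 9 = 45

45


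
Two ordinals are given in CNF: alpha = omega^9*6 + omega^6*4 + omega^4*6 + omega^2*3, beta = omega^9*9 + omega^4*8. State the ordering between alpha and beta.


Compare term by term from highest exponent:
alpha = omega^9*6 + omega^6*4 + omega^4*6 + omega^2*3
beta = omega^9*9 + omega^4*8
Term 1: alpha has omega^9*6, beta has omega^9*9
Term 2: alpha has omega^6*4, beta has omega^4*8
Term 3: alpha has omega^4*6, beta has omega^0*0
Term 4: alpha has omega^2*3, beta has omega^0*0
Result: alpha < beta

alpha < beta


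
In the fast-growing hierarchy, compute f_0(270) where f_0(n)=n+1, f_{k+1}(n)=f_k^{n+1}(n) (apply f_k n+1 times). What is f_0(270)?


f_0(270) = 270 + 1 = 271

271


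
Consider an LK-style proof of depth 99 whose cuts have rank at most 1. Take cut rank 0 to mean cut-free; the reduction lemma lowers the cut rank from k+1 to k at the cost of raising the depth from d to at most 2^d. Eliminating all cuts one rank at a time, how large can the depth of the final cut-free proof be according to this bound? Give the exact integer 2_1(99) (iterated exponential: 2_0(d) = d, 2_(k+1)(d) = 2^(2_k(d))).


Each rank reduction sends depth d to at most 2^d; cut rank r needs r reductions.
2_0(99) = 99
2_1(99) = 2^99 = 633825300114114700748351602688
Cut-free depth bound = 633825300114114700748351602688

633825300114114700748351602688


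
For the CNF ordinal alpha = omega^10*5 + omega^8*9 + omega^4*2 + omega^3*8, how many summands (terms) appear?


CNF: omega^10*5 + omega^8*9 + omega^4*2 + omega^3*8
Count the summands separated by '+':
  term 1: omega^10*5
  term 2: omega^8*9
  term 3: omega^4*2
  term 4: omega^3*8
Total terms = 4

4


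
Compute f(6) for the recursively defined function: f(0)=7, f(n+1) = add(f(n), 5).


f(0) = 7
f(1) = add(f(0), 5) = add(7, 5) = 12
f(2) = add(f(1), 5) = add(12, 5) = 17
f(3) = add(f(2), 5) = add(17, 5) = 22
f(4) = add(f(3), 5) = add(22, 5) = 27
f(5) = add(f(4), 5) = add(27, 5) = 32
f(6) = add(f(5), 5) = add(32, 5) = 37


37


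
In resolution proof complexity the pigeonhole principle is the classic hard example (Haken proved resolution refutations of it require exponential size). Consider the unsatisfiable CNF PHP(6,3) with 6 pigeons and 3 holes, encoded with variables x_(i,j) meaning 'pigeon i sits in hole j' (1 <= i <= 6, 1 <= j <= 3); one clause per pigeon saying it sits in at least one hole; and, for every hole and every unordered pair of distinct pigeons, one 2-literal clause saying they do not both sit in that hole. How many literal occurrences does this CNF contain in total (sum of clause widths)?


PHP(6,3): 6 pigeons, 3 holes, 6*3 = 18 variables.
- pigeon clauses: one per pigeon -> 6 clauses of width 3 -> 18 literals
- hole clauses: 3 holes * C(6,2) = 3 * 15 -> 45 clauses of width 2 -> 90 literals
Total literal occurrences = 18 + 90 = 108

108


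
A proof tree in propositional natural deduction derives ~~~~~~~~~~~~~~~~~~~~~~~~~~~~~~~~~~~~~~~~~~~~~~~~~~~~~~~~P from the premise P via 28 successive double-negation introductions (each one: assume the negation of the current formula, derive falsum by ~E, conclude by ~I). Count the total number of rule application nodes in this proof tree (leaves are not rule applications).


Each double-negation introduction (from C infer ~~C) uses 2 inference nodes: one ~E (C and ~C give falsum) and one ~I (discharge ~C).
28 double negations = 28 * 2 = 56 inference nodes.

56


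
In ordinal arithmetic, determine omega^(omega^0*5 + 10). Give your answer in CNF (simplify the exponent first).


omega^(omega^0*5 + 10):
omega^0 = 1, so the exponent is 5 + 10 = 15 (finite ordinal addition).
Result = omega^15, already a single CNF term.

omega^15


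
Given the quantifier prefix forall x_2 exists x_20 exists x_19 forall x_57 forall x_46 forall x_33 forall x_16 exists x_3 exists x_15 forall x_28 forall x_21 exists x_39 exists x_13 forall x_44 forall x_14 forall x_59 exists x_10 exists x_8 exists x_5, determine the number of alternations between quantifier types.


Walk the prefix and count type changes:
  position 1: forall -> exists <-- alternation
  position 2: exists -> exists
  position 3: exists -> forall <-- alternation
  position 4: forall -> forall
  position 5: forall -> forall
  position 6: forall -> forall
  position 7: forall -> exists <-- alternation
  position 8: exists -> exists
  position 9: exists -> forall <-- alternation
  position 10: forall -> forall
  position 11: forall -> exists <-- alternation
  position 12: exists -> exists
  position 13: exists -> forall <-- alternation
  position 14: forall -> forall
  position 15: forall -> forall
  position 16: forall -> exists <-- alternation
  position 17: exists -> exists
  position 18: exists -> exists
Total alternations = 7

7


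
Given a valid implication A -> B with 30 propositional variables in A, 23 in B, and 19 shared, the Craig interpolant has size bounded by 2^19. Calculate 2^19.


Shared atoms = 19
Craig interpolant size bound = 2^19
= 524288

524288


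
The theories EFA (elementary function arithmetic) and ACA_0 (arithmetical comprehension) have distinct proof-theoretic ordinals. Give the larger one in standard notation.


Proof-theoretic ordinal of EFA (elementary function arithmetic): omega^3
Proof-theoretic ordinal of ACA_0 (arithmetical comprehension): epsilon_0
Comparing: omega^3 < epsilon_0.
The larger ordinal is epsilon_0 (from ACA_0 (arithmetical comprehension)).

epsilon_0


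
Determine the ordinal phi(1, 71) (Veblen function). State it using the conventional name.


phi(1, 71):
phi(1, beta) = epsilon_beta (the beta-th epsilon number).
phi(1, 71) = epsilon_71

epsilon_71


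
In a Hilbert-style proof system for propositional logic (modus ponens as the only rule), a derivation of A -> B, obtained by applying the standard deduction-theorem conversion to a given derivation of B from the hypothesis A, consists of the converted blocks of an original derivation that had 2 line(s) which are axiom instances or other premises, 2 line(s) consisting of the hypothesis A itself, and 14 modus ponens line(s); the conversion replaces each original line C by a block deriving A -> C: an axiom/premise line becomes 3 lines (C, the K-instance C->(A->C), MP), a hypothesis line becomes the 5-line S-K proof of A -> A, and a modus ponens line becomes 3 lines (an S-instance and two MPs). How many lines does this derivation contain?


Deduction-theorem conversion, block by block:
- 2 axiom/premise lines -> 3 lines each = 6
- 2 hypothesis lines -> 5 lines each (identity proof A->A) = 10
- 14 MP lines -> 3 lines each (S-instance, MP, MP) = 42
Total = 6 + 10 + 42 = 58 lines.

58


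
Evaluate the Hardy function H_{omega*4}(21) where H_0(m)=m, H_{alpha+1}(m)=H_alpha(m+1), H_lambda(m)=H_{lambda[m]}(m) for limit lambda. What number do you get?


H_{omega*4}(21):
For the Hardy hierarchy, H_{omega*k}(n) = 2^k * n.
2^4 = 16.
16 * 21 = 336

336


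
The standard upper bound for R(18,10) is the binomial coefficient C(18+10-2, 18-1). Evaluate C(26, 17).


R(18,10) <= C(18+10-2, 18-1) = C(26, 17)
C(26, 17) = 26! / (17! * 9!)
= 3124550

3124550


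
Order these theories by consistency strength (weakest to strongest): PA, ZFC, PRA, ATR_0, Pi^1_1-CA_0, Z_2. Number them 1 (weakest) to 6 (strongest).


Ordering by consistency strength:
1. PRA
2. PA
3. ATR_0
4. Pi^1_1-CA_0
5. Z_2
6. ZFC


PA=2, ZFC=6, PRA=1, ATR_0=3, Pi^1_1-CA_0=4, Z_2=5


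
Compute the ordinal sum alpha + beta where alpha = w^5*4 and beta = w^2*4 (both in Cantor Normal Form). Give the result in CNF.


Ordinal addition w^5*4 + w^2*4:
Leading exponent of alpha (5) > leading exponent of beta (2).
Since alpha's term has higher exponent than beta's leading term,
the sum is simply alpha followed by beta.
Result = w^5*4 + w^2*4

w^5*4 + w^2*4


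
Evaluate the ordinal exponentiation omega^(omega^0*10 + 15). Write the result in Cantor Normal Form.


omega^(omega^0*10 + 15):
omega^0 = 1, so the exponent is 10 + 15 = 25 (finite ordinal addition).
Result = omega^25, already a single CNF term.

omega^25


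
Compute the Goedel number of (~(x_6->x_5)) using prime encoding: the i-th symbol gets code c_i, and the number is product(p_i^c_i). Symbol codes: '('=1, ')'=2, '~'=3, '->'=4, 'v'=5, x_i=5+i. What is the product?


Formula: (~(x_6->x_5))
Symbol codes: [1, 3, 1, 11, 4, 10, 2, 2]
Primes: [2, 3, 5, 7, 11, 13, 17, 19]
p_1^1 = 2^1 = 2
p_2^3 = 3^3 = 27
p_3^1 = 5^1 = 5
p_4^11 = 7^11 = 1977326743
p_5^4 = 11^4 = 14641
p_6^10 = 13^10 = 137858491849
p_7^2 = 17^2 = 289
p_8^2 = 19^2 = 361
Product = 112422053197561422580408347414210

112422053197561422580408347414210


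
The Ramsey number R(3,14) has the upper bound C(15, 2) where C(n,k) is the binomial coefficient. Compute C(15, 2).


R(3,14) <= C(3+14-2, 3-1) = C(15, 2)
C(15, 2) = 15! / (2! * 13!)
= 105

105


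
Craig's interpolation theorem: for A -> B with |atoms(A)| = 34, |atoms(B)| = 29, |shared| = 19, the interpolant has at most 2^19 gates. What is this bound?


Shared atoms = 19
Craig interpolant size bound = 2^19
= 524288

524288


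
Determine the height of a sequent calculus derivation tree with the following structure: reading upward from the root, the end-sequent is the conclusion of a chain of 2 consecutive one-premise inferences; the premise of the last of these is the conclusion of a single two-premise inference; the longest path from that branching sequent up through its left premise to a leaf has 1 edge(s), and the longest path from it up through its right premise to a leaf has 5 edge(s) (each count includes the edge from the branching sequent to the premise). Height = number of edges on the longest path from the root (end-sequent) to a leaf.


Longest path through the left premise: 1 edges (measured from the branching sequent)
Longest path through the right premise: 5 edges
Height of the subtree rooted at the branching sequent: max(1, 5) = 5
The branching sequent sits 2 edges above the root (the chain of one-premise inferences), so height = 5 + 2 = 7

7


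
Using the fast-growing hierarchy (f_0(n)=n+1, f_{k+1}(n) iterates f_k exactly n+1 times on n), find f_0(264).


f_0(264) = 264 + 1 = 265

265


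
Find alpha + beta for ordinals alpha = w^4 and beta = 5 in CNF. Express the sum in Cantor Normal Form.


Ordinal addition w^4 + 5:
Leading exponent of alpha (4) > leading exponent of beta (0).
Since alpha's term has higher exponent than beta's leading term,
the sum is simply alpha followed by beta.
Result = w^4 + 5

w^4 + 5


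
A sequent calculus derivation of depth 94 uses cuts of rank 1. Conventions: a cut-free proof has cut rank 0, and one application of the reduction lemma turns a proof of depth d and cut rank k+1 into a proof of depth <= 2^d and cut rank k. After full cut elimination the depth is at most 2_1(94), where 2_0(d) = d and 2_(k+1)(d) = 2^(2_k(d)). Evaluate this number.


Each rank reduction sends depth d to at most 2^d; cut rank r needs r reductions.
2_0(94) = 94
2_1(94) = 2^94 = 19807040628566084398385987584
Cut-free depth bound = 19807040628566084398385987584

19807040628566084398385987584


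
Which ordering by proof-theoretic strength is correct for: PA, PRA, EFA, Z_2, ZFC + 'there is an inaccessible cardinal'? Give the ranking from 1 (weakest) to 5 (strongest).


Ordering by consistency strength:
1. EFA
2. PRA
3. PA
4. Z_2
5. ZFC + 'there is an inaccessible cardinal'


PA=3, PRA=2, EFA=1, Z_2=4, ZFC + 'there is an inaccessible cardinal'=5


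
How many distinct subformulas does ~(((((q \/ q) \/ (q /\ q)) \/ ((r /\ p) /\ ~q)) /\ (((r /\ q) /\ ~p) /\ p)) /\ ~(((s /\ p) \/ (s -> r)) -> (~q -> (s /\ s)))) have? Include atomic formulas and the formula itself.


Formula: ~(((((q \/ q) \/ (q /\ q)) \/ ((r /\ p) /\ ~q)) /\ (((r /\ q) /\ ~p) /\ p)) /\ ~(((s /\ p) \/ (s -> r)) -> (~q -> (s /\ s))))
Subformulas found:
  1. r
  2. q
  3. s
  4. p
  5. ~p
  6. ~q
  7. (s /\ p)
  8. (s -> r)
  9. (r /\ p)
  10. (s /\ s)
  11. (r /\ q)
  12. (q /\ q)
  13. (q \/ q)
  14. ((r /\ q) /\ ~p)
  15. (~q -> (s /\ s))
  16. ((r /\ p) /\ ~q)
  17. ((q \/ q) \/ (q /\ q))
  18. ((s /\ p) \/ (s -> r))
  19. (((r /\ q) /\ ~p) /\ p)
  20. (((q \/ q) \/ (q /\ q)) \/ ((r /\ p) /\ ~q))
  21. (((s /\ p) \/ (s -> r)) -> (~q -> (s /\ s)))
  22. ~(((s /\ p) \/ (s -> r)) -> (~q -> (s /\ s)))
  23. ((((q \/ q) \/ (q /\ q)) \/ ((r /\ p) /\ ~q)) /\ (((r /\ q) /\ ~p) /\ p))
  24. (((((q \/ q) \/ (q /\ q)) \/ ((r /\ p) /\ ~q)) /\ (((r /\ q) /\ ~p) /\ p)) /\ ~(((s /\ p) \/ (s -> r)) -> (~q -> (s /\ s))))
  25. ~(((((q \/ q) \/ (q /\ q)) \/ ((r /\ p) /\ ~q)) /\ (((r /\ q) /\ ~p) /\ p)) /\ ~(((s /\ p) \/ (s -> r)) -> (~q -> (s /\ s))))
Total distinct subformulas = 25

25


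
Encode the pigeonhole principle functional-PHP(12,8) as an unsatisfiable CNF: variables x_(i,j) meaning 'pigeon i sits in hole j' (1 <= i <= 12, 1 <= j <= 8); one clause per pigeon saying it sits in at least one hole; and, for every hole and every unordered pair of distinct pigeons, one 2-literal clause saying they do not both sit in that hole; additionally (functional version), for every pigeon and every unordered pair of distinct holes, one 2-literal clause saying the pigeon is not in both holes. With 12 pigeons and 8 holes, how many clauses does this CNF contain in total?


functional-PHP(12,8): 12 pigeons, 8 holes, 12*8 = 96 variables.
- pigeon clauses: one per pigeon -> 12 clauses
- hole clauses: 8 holes * C(12,2) = 8 * 66 -> 528 clauses
- functional clauses: 12 pigeons * C(8,2) = 12 * 28 -> 336 clauses
Total clauses = 12 + 528 + 336 = 876

876


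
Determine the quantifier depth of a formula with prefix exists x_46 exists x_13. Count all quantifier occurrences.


Quantifier prefix has 2 quantifier symbols.
Quantifier depth = 2

2


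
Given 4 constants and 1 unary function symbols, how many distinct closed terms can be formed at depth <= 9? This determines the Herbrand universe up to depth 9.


Herbrand terms by depth:
Depth 0: 4 constants
Depth 1: 4 new terms (running total: 8)
Depth 2: 4 new terms (running total: 12)
Depth 3: 4 new terms (running total: 16)
Depth 4: 4 new terms (running total: 20)
Depth 5: 4 new terms (running total: 24)
Depth 6: 4 new terms (running total: 28)
Depth 7: 4 new terms (running total: 32)
Depth 8: 4 new terms (running total: 36)
Depth 9: 4 new terms (running total: 40)
Total distinct ground terms = 40

40


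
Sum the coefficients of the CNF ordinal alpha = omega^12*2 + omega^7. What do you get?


CNF: omega^12*2 + omega^7
Coefficients: 2 + 1 = 3

3


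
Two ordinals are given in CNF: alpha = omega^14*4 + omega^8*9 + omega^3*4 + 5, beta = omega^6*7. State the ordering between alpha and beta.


Compare term by term from highest exponent:
alpha = omega^14*4 + omega^8*9 + omega^3*4 + 5
beta = omega^6*7
Term 1: alpha has omega^14*4, beta has omega^6*7
Term 2: alpha has omega^8*9, beta has omega^0*0
Term 3: alpha has omega^3*4, beta has omega^0*0
Term 4: alpha has omega^0*5, beta has omega^0*0
Result: alpha > beta

alpha > beta


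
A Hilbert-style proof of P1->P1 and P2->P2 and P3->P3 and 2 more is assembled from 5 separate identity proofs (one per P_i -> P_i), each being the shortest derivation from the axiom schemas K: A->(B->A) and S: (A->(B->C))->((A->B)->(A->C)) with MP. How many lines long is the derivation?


The shortest proof of A->A from K and S in the Hilbert calculus has exactly 5 lines:
(1) K instance A->((A->A)->A), (2) S instance, (3) MP on 1,2, (4) K instance A->(A->A), (5) MP on 3,4.
For 5 independent identities: 5 * 5 = 25 lines total.

25


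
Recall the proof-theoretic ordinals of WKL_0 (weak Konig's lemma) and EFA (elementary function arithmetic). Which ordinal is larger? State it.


Proof-theoretic ordinal of WKL_0 (weak Konig's lemma): omega^omega
Proof-theoretic ordinal of EFA (elementary function arithmetic): omega^3
Comparing: omega^3 < omega^omega.
The larger ordinal is omega^omega (from WKL_0 (weak Konig's lemma)).

omega^omega


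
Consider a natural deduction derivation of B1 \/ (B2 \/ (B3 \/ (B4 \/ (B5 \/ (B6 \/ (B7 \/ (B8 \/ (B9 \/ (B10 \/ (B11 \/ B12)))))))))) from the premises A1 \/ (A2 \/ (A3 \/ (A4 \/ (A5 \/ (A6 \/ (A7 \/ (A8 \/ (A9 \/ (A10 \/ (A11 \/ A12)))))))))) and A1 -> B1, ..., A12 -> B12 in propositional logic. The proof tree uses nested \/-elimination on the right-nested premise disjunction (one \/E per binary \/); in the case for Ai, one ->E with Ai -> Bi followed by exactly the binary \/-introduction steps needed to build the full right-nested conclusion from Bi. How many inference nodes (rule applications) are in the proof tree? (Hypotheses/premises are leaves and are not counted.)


Constructive dilemma with 12 branches, all disjunctions right-nested:
- \/E: the premise has 11 binary \/, each eliminated once: 11 nodes.
- ->E: one per case (Ai with Ai -> Bi gives Bi): 12 nodes.
- \/I: in case i < n, Bi needs 1 step to form Bi \/ (B(i+1) \/ ...) and then i-1 steps to prepend B(i-1), ..., B1, i.e. i steps; in case i = n, B12 needs 11 prepend steps.
  \/I total = (1 + 2 + ... + 11) + 11 = 66 + 11 = 77 nodes.
Total = 11 + 12 + 77 = 100

100


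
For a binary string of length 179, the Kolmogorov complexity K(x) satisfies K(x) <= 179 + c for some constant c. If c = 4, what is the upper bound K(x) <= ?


K(x) <= |x| + c = 179 + 4 = 183

183


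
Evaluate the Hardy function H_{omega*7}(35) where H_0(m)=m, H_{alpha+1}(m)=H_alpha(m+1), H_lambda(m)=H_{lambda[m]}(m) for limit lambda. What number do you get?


H_{omega*7}(35):
For the Hardy hierarchy, H_{omega*k}(n) = 2^k * n.
2^7 = 128.
128 * 35 = 4480

4480


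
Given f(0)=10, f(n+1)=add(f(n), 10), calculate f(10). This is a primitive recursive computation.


f(0) = 10
f(1) = add(f(0), 10) = add(10, 10) = 20
f(2) = add(f(1), 10) = add(20, 10) = 30
f(3) = add(f(2), 10) = add(30, 10) = 40
f(4) = add(f(3), 10) = add(40, 10) = 50
f(5) = add(f(4), 10) = add(50, 10) = 60
f(6) = add(f(5), 10) = add(60, 10) = 70
f(7) = add(f(6), 10) = add(70, 10) = 80
f(8) = add(f(7), 10) = add(80, 10) = 90
f(9) = add(f(8), 10) = add(90, 10) = 100
f(10) = add(f(9), 10) = add(100, 10) = 110


110


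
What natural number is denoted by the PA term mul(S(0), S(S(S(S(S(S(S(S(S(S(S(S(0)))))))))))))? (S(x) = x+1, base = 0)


mul(S^1(0), S^12(0)):
S^1(0) = 1
S^12(0) = 12
1 * 12 = 12

12


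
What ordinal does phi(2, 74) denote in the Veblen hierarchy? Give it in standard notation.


phi(2, 74):
phi(2, beta) = zeta_beta (the beta-th zeta number, fixed point of epsilon).
phi(2, 74) = zeta_74

zeta_74
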